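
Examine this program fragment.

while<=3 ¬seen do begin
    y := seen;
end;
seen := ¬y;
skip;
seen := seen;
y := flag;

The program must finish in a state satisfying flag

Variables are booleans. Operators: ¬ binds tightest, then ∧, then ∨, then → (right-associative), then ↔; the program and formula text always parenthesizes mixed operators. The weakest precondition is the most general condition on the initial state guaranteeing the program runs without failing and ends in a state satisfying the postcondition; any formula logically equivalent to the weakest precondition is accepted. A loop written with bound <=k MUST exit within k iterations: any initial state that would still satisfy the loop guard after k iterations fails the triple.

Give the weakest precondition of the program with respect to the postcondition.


Working backward. After the program, flag must hold.
Before y := flag: flag
Before seen := seen: flag
Before skip: flag
Before seen := ¬y: flag
Before the loop (bound <=3), unroll the exhaustion recursion (WP_0 = exit-now case; WP_j = one more guarded iteration, up to j = 3):
  WP_0: seen ∧ flag
  WP_1: ((¬seen) → (seen ∧ flag)) ∧ (seen → flag)
  WP_2: ((¬seen) → (((¬seen) → (seen ∧ flag)) ∧ (seen → flag))) ∧ (seen → flag)
  WP_3: ((¬seen) → (((¬seen) → (((¬seen) → (seen ∧ flag)) ∧ (seen → flag))) ∧ (seen → flag))) ∧ (seen → flag)
So before the loop: ((¬seen) → (((¬seen) → (((¬seen) → (seen ∧ flag)) ∧ (seen → flag))) ∧ (seen → flag))) ∧ (seen → flag)
Answer: WP = ((¬seen) → (((¬seen) → (((¬seen) → (seen ∧ flag)) ∧ (seen → flag))) ∧ (seen → flag))) ∧ (seen → flag)


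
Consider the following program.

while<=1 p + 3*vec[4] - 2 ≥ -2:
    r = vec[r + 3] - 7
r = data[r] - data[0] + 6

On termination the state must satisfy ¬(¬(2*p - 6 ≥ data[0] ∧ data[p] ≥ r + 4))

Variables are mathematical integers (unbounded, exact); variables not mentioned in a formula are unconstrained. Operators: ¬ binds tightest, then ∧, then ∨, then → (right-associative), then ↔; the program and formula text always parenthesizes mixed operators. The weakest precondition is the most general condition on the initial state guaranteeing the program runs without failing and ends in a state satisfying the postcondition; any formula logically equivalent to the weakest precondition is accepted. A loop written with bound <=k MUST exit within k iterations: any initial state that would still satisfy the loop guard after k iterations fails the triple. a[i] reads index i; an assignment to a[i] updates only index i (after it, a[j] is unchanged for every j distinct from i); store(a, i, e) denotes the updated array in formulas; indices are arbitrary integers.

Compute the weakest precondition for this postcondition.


Working backward. After the program, the postcondition ¬(¬(2*p - 6 ≥ data[0] ∧ data[p] ≥ r + 4)) must hold; in canonical form it is 2*p ≥ data[0] + 6 ∧ data[p] ≥ r + 4.
Before r := data[r] - data[0] + 6: 2*p ≥ data[0] + 6 ∧ data[0] + data[p] ≥ data[r] + 10
Before the loop (bound <=1), unroll the exhaustion recursion (WP_0 = exit-now case; WP_j = one more guarded iteration, up to j = 1):
  WP_0: (¬(3*vec[4] + p ≥ 0)) ∧ 2*p ≥ data[0] + 6 ∧ data[0] + data[p] ≥ data[r] + 10
  WP_1: (3*vec[4] + p ≥ 0 → ((¬(3*vec[4] + p ≥ 0)) ∧ 2*p ≥ data[0] + 6 ∧ data[0] + data[p] ≥ data[vec[r + 3] - 7] + 10)) ∧ ((¬(3*vec[4] + p ≥ 0)) → (2*p ≥ data[0] + 6 ∧ data[0] + data[p] ≥ data[r] + 10))
So before the loop: (3*vec[4] + p ≥ 0 → ((¬(3*vec[4] + p ≥ 0)) ∧ 2*p ≥ data[0] + 6 ∧ data[0] + data[p] ≥ data[vec[r + 3] - 7] + 10)) ∧ ((¬(3*vec[4] + p ≥ 0)) → (2*p ≥ data[0] + 6 ∧ data[0] + data[p] ≥ data[r] + 10))
Answer: WP = (3*vec[4] + p ≥ 0 → ((¬(3*vec[4] + p ≥ 0)) ∧ 2*p ≥ data[0] + 6 ∧ data[0] + data[p] ≥ data[vec[r + 3] - 7] + 10)) ∧ ((¬(3*vec[4] + p ≥ 0)) → (2*p ≥ data[0] + 6 ∧ data[0] + data[p] ≥ data[r] + 10))


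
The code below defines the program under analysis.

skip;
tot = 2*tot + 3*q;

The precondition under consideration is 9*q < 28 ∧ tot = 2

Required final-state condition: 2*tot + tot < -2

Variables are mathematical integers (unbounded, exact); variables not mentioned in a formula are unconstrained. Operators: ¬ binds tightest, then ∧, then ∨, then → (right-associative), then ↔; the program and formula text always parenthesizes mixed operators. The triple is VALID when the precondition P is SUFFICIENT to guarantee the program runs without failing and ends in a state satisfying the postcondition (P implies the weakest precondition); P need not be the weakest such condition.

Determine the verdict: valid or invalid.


Working backward. After the program, the postcondition 2*tot + tot < -2 must hold; in canonical form it is 3*tot < -2.
Before tot := 2*tot + 3*q: 9*q + 6*tot < -2
Before skip: 9*q + 6*tot < -2
The weakest precondition is 9*q + 6*tot < -2.
Check whether 9*q < 28 ∧ tot = 2 implies it.
Countermodel: at the initial state q = -1, tot = 2, the precondition holds but the weakest precondition fails.
Answer: invalid


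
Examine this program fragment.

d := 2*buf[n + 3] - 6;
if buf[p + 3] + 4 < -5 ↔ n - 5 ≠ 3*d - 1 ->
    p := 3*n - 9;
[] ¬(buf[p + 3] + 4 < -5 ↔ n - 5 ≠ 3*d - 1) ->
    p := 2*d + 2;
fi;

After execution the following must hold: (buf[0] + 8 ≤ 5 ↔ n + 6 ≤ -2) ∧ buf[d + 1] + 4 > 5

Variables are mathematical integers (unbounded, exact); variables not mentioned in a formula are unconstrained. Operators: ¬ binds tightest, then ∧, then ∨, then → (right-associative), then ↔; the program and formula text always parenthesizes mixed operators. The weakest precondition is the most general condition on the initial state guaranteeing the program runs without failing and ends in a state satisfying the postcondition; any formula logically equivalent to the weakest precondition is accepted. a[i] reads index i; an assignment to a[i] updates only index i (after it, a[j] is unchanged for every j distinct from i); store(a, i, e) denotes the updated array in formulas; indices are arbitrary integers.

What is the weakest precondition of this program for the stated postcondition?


Working backward. After the program, the postcondition (buf[0] + 8 ≤ 5 ↔ n + 6 ≤ -2) ∧ buf[d + 1] + 4 > 5 must hold; in canonical form it is (buf[0] ≤ -3 ↔ n ≤ -8) ∧ buf[d + 1] > 1.
Then branch requires (buf[0] ≤ -3 ↔ n ≤ -8) ∧ buf[d + 1] > 1; else branch requires (buf[0] ≤ -3 ↔ n ≤ -8) ∧ buf[d + 1] > 1.
Before the if: ((buf[p + 3] < -9 ↔ n ≠ 3*d + 4) → ((buf[0] ≤ -3 ↔ n ≤ -8) ∧ buf[d + 1] > 1)) ∧ ((¬(buf[p + 3] < -9 ↔ n ≠ 3*d + 4)) → ((buf[0] ≤ -3 ↔ n ≤ -8) ∧ buf[d + 1] > 1))
Before d := 2*buf[n + 3] - 6: ((buf[p + 3] < -9 ↔ n ≠ 6*buf[n + 3] - 14) → ((buf[0] ≤ -3 ↔ n ≤ -8) ∧ buf[2*buf[n + 3] - 5] > 1)) ∧ ((¬(buf[p + 3] < -9 ↔ n ≠ 6*buf[n + 3] - 14)) → ((buf[0] ≤ -3 ↔ n ≤ -8) ∧ buf[2*buf[n + 3] - 5] > 1))
Answer: WP = ((buf[p + 3] < -9 ↔ n ≠ 6*buf[n + 3] - 14) → ((buf[0] ≤ -3 ↔ n ≤ -8) ∧ buf[2*buf[n + 3] - 5] > 1)) ∧ ((¬(buf[p + 3] < -9 ↔ n ≠ 6*buf[n + 3] - 14)) → ((buf[0] ≤ -3 ↔ n ≤ -8) ∧ buf[2*buf[n + 3] - 5] > 1))


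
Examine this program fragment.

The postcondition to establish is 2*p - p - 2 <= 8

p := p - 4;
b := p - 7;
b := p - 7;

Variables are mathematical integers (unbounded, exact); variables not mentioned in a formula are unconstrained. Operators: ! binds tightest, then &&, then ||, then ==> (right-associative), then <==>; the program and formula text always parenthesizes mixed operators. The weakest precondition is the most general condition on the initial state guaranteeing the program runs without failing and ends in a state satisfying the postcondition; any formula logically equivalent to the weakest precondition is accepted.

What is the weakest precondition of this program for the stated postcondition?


Working backward. After the program, the postcondition 2*p - p - 2 <= 8 must hold; in canonical form it is p <= 10.
Before b := p - 7: p <= 10
Before b := p - 7: p <= 10
Before p := p - 4: p <= 14
Answer: WP = p <= 14


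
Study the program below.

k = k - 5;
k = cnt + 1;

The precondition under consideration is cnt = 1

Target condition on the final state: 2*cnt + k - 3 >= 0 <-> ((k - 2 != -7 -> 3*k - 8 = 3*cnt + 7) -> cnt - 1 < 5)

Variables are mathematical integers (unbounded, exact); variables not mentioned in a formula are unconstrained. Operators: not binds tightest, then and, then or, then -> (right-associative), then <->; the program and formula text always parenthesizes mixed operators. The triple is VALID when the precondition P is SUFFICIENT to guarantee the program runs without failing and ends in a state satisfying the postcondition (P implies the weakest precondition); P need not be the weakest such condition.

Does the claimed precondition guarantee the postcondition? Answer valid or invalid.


Working backward. After the program, the postcondition 2*cnt + k - 3 >= 0 <-> ((k - 2 != -7 -> 3*k - 8 = 3*cnt + 7) -> cnt - 1 < 5) must hold; in canonical form it is 2*cnt + k >= 3 <-> ((k != -5 -> 3*k = 3*cnt + 15) -> cnt < 6).
Before k := cnt + 1: 3*cnt >= 2 <-> ((not (cnt != -6)) -> cnt < 6)
Before k := k - 5: 3*cnt >= 2 <-> ((not (cnt != -6)) -> cnt < 6)
The weakest precondition is 3*cnt >= 2 <-> ((not (cnt != -6)) -> cnt < 6).
Check whether cnt = 1 implies it.
Every state satisfying the precondition satisfies the weakest precondition: the implication holds.
Answer: valid


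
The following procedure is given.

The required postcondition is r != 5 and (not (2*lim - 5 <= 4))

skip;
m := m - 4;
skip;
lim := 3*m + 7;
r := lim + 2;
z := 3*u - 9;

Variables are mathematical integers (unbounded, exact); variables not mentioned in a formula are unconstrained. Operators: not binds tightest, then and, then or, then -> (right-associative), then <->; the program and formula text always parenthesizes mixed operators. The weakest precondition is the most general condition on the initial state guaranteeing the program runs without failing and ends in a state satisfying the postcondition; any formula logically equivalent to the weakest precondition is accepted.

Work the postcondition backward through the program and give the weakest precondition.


Working backward. After the program, the postcondition r != 5 and (not (2*lim - 5 <= 4)) must hold; in canonical form it is r != 5 and (not (2*lim <= 9)).
Before z := 3*u - 9: r != 5 and (not (2*lim <= 9))
Before r := lim + 2: lim != 3 and (not (2*lim <= 9))
Before lim := 3*m + 7: 3*m != -4 and (not (6*m <= -5))
Before skip: 3*m != -4 and (not (6*m <= -5))
Before m := m - 4: 3*m != 8 and (not (6*m <= 19))
Before skip: 3*m != 8 and (not (6*m <= 19))
Answer: WP = 3*m != 8 and (not (6*m <= 19))


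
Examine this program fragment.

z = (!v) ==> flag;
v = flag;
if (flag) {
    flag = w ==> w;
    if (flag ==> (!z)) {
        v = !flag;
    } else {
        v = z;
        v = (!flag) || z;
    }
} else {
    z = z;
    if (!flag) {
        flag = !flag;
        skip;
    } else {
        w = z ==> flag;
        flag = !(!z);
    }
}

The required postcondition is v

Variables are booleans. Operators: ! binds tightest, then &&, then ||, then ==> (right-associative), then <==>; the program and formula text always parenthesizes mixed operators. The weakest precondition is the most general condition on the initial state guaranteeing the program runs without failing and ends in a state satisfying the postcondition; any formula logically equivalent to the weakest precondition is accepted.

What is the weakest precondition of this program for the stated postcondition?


Working backward. After the program, v must hold.
Then branch requires z; else branch requires ((!flag) ==> v) && (flag ==> v).
Before the if: (flag ==> z) && ((!flag) ==> (((!flag) ==> v) && (flag ==> v)))
Before v := flag: (flag ==> z) && ((!flag) ==> ((!flag) ==> flag))
Before z := (!v) ==> flag: (flag ==> ((!v) ==> flag)) && ((!flag) ==> ((!flag) ==> flag))
Answer: WP = (flag ==> ((!v) ==> flag)) && ((!flag) ==> ((!flag) ==> flag))


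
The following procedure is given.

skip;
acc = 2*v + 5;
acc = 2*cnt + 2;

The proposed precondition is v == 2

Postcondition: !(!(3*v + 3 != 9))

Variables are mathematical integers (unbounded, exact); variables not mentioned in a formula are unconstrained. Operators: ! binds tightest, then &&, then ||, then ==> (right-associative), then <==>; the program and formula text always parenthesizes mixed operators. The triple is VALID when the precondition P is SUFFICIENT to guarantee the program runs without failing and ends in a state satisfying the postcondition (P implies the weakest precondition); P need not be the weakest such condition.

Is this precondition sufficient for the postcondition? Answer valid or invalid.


Working backward. After the program, the postcondition !(!(3*v + 3 != 9)) must hold; in canonical form it is 3*v != 6.
Before acc := 2*cnt + 2: 3*v != 6
Before acc := 2*v + 5: 3*v != 6
Before skip: 3*v != 6
The weakest precondition is 3*v != 6.
Check whether v == 2 implies it.
Countermodel: at the initial state v = 2, the precondition holds but the weakest precondition fails.
Answer: invalid


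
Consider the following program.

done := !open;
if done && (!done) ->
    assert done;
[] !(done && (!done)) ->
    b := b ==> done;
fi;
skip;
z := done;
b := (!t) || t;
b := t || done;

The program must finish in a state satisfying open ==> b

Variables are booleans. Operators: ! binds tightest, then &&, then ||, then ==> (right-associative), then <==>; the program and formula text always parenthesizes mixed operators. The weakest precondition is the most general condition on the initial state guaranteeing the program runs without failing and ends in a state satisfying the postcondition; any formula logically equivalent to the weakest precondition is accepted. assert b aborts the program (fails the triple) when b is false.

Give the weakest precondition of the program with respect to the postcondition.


Working backward. After the program, open ==> b must hold.
Before b := t || done: open ==> (t || done)
Before b := (!t) || t: open ==> (t || done)
Before z := done: open ==> (t || done)
Before skip: open ==> (t || done)
Then branch requires done && (open ==> (t || done)); else branch requires open ==> (t || done).
Before the if: open ==> (t || done)
Before done := !open: open ==> (t || (!open))
Answer: WP = open ==> (t || (!open))


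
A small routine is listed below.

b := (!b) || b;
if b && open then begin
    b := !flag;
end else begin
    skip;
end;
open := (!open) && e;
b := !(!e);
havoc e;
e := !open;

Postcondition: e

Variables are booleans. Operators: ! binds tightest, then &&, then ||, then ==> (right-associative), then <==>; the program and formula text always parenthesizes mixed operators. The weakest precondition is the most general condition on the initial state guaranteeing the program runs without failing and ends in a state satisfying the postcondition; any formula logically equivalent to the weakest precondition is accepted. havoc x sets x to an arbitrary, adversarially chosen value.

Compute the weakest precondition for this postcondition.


Working backward. After the program, e must hold.
Before e := !open: !open
Before havoc e: !open
Before b := !(!e): !open
Before open := (!open) && e: !((!open) && e)
Then branch requires !((!open) && e); else branch requires !((!open) && e).
Before the if: ((b && open) ==> (!((!open) && e))) && ((!(b && open)) ==> (!((!open) && e)))
Before b := (!b) || b: (open ==> (!((!open) && e))) && ((!open) ==> (!((!open) && e)))
Answer: WP = (open ==> (!((!open) && e))) && ((!open) ==> (!((!open) && e)))


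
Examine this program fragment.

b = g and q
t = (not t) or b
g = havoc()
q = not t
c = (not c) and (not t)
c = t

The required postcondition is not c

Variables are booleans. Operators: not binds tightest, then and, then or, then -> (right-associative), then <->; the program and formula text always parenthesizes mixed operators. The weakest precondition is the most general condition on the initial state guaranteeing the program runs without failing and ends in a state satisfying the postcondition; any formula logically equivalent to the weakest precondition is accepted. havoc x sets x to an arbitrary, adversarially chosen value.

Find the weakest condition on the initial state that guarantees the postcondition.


Working backward. After the program, not c must hold.
Before c := t: not t
Before c := (not c) and (not t): not t
Before q := not t: not t
Before havoc g: not t
Before t := (not t) or b: not ((not t) or b)
Before b := g and q: not ((not t) or (g and q))
Answer: WP = not ((not t) or (g and q))


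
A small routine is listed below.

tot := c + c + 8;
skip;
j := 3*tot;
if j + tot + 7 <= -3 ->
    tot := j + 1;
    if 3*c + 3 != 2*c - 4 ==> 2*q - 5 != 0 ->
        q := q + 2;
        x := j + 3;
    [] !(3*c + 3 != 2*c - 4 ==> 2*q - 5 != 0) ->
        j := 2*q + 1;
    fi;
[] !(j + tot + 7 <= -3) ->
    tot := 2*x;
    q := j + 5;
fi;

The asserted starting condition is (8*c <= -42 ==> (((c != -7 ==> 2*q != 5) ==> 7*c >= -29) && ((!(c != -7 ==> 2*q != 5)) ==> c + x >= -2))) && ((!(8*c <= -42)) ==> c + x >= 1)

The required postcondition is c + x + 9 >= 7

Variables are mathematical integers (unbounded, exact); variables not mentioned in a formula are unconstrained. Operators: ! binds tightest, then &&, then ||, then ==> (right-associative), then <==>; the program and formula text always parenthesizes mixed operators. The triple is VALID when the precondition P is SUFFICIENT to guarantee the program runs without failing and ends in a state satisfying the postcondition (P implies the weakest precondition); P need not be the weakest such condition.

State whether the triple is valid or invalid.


Working backward. After the program, the postcondition c + x + 9 >= 7 must hold; in canonical form it is c + x >= -2.
Then branch requires ((c != -7 ==> 2*q != 5) ==> c + j >= -5) && ((!(c != -7 ==> 2*q != 5)) ==> c + x >= -2); else branch requires c + x >= -2.
Before the if: (j + tot <= -10 ==> (((c != -7 ==> 2*q != 5) ==> c + j >= -5) && ((!(c != -7 ==> 2*q != 5)) ==> c + x >= -2))) && ((!(j + tot <= -10)) ==> c + x >= -2)
Before j := 3*tot: (4*tot <= -10 ==> (((c != -7 ==> 2*q != 5) ==> c + 3*tot >= -5) && ((!(c != -7 ==> 2*q != 5)) ==> c + x >= -2))) && ((!(4*tot <= -10)) ==> c + x >= -2)
Before skip: (4*tot <= -10 ==> (((c != -7 ==> 2*q != 5) ==> c + 3*tot >= -5) && ((!(c != -7 ==> 2*q != 5)) ==> c + x >= -2))) && ((!(4*tot <= -10)) ==> c + x >= -2)
Before tot := c + c + 8: (8*c <= -42 ==> (((c != -7 ==> 2*q != 5) ==> 7*c >= -29) && ((!(c != -7 ==> 2*q != 5)) ==> c + x >= -2))) && ((!(8*c <= -42)) ==> c + x >= -2)
The weakest precondition is (8*c <= -42 ==> (((c != -7 ==> 2*q != 5) ==> 7*c >= -29) && ((!(c != -7 ==> 2*q != 5)) ==> c + x >= -2))) && ((!(8*c <= -42)) ==> c + x >= -2).
Check whether (8*c <= -42 ==> (((c != -7 ==> 2*q != 5) ==> 7*c >= -29) && ((!(c != -7 ==> 2*q != 5)) ==> c + x >= -2))) && ((!(8*c <= -42)) ==> c + x >= 1) implies it.
Every state satisfying the precondition satisfies the weakest precondition: the implication holds.
Answer: valid


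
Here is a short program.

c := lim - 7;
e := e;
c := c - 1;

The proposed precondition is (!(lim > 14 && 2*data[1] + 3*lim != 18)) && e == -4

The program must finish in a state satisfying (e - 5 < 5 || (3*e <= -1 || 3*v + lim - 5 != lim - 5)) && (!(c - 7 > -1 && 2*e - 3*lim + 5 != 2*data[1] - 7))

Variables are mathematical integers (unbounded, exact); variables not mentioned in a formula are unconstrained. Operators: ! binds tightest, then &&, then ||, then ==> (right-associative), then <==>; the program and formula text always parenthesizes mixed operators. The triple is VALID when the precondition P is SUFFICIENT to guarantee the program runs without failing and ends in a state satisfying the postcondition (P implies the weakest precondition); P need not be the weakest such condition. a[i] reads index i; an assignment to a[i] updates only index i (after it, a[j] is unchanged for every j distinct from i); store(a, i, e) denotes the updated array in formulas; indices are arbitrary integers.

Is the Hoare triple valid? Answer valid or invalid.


Working backward. After the program, the postcondition (e - 5 < 5 || (3*e <= -1 || 3*v + lim - 5 != lim - 5)) && (!(c - 7 > -1 && 2*e - 3*lim + 5 != 2*data[1] - 7)) must hold; in canonical form it is (e < 10 || 3*e <= -1 || 3*v != 0) && (!(c > 6 && 2*e != 2*data[1] + 3*lim - 12)).
Before c := c - 1: (e < 10 || 3*e <= -1 || 3*v != 0) && (!(c > 7 && 2*e != 2*data[1] + 3*lim - 12))
Before e := e: (e < 10 || 3*e <= -1 || 3*v != 0) && (!(c > 7 && 2*e != 2*data[1] + 3*lim - 12))
Before c := lim - 7: (e < 10 || 3*e <= -1 || 3*v != 0) && (!(lim > 14 && 2*e != 2*data[1] + 3*lim - 12))
The weakest precondition is (e < 10 || 3*e <= -1 || 3*v != 0) && (!(lim > 14 && 2*e != 2*data[1] + 3*lim - 12)).
Check whether (!(lim > 14 && 2*data[1] + 3*lim != 18)) && e == -4 implies it.
Countermodel: at the initial state data = {[1] = -15, elsewhere -15}, e = -4, lim = 16, v = 0, the precondition holds but the weakest precondition fails.
Answer: invalid


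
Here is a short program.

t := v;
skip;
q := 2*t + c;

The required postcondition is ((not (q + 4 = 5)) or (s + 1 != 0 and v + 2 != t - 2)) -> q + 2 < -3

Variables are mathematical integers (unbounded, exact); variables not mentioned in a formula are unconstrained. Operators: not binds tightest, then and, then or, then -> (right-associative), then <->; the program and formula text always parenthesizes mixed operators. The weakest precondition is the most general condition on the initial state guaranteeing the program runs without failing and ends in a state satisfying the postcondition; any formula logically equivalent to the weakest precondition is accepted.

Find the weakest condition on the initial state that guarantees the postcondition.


Working backward. After the program, the postcondition ((not (q + 4 = 5)) or (s + 1 != 0 and v + 2 != t - 2)) -> q + 2 < -3 must hold; in canonical form it is ((not (q = 1)) or (s != -1 and v != t - 4)) -> q < -5.
Before q := 2*t + c: ((not (c + 2*t = 1)) or (s != -1 and v != t - 4)) -> c + 2*t < -5
Before skip: ((not (c + 2*t = 1)) or (s != -1 and v != t - 4)) -> c + 2*t < -5
Before t := v: ((not (c + 2*v = 1)) or s != -1) -> c + 2*v < -5
Answer: WP = ((not (c + 2*v = 1)) or s != -1) -> c + 2*v < -5


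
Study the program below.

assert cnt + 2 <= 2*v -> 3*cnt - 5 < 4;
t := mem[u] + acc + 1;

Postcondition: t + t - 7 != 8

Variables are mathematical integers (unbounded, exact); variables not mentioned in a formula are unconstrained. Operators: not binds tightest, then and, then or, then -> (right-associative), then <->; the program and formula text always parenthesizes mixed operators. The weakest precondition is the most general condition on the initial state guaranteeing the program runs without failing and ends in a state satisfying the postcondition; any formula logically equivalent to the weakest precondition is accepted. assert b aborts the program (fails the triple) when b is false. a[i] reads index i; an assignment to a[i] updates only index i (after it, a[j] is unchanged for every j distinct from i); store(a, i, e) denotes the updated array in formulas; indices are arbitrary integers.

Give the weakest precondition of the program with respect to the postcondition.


Working backward. After the program, the postcondition t + t - 7 != 8 must hold; in canonical form it is 2*t != 15.
Before t := mem[u] + acc + 1: 2*mem[u] + 2*acc != 13
Before assert cnt + 2 <= 2*v -> 3*cnt - 5 < 4: (cnt <= 2*v - 2 -> 3*cnt < 9) and 2*mem[u] + 2*acc != 13
Answer: WP = (cnt <= 2*v - 2 -> 3*cnt < 9) and 2*mem[u] + 2*acc != 13


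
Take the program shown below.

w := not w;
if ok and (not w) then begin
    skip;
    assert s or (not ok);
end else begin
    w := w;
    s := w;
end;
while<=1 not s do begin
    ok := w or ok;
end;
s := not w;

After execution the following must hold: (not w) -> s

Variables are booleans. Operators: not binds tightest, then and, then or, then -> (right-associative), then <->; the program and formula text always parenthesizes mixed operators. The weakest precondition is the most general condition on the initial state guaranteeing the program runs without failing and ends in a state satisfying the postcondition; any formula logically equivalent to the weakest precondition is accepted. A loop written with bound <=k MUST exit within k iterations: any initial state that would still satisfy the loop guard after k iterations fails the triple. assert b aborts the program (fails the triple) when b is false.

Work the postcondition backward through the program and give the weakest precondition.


Working backward. After the program, (not w) -> s must hold.
Before s := not w: true
Before the loop (bound <=1), unroll the exhaustion recursion (WP_0 = exit-now case; WP_j = one more guarded iteration, up to j = 1):
  WP_0: s
  WP_1: (not s) -> s
So before the loop: (not s) -> s
Then branch requires (s or (not ok)) and ((not s) -> s); else branch requires (not w) -> w.
Before the if: ((ok and (not w)) -> ((s or (not ok)) and ((not s) -> s))) and ((not (ok and (not w))) -> ((not w) -> w))
Before w := not w: ((ok and w) -> ((s or (not ok)) and ((not s) -> s))) and ((not (ok and w)) -> (w -> (not w)))
Answer: WP = ((ok and w) -> ((s or (not ok)) and ((not s) -> s))) and ((not (ok and w)) -> (w -> (not w)))


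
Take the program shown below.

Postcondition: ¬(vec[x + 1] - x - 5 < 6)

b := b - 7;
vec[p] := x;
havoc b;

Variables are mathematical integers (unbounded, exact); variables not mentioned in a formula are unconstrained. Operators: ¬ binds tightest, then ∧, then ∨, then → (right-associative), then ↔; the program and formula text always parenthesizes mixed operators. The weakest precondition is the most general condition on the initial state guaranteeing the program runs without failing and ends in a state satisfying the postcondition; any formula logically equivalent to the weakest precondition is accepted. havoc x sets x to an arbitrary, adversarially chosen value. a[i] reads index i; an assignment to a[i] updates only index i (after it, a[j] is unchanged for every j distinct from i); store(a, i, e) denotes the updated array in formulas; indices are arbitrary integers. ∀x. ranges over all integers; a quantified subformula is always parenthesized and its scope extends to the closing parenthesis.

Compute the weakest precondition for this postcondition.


Working backward. After the program, the postcondition ¬(vec[x + 1] - x - 5 < 6) must hold; in canonical form it is ¬(vec[x + 1] < x + 11).
Before havoc b: ¬(vec[x + 1] < x + 11)
Before vec[p] := x: ¬(store(vec, p, x)[x + 1] < x + 11)
Before b := b - 7: ¬(store(vec, p, x)[x + 1] < x + 11)
Answer: WP = ¬(store(vec, p, x)[x + 1] < x + 11)


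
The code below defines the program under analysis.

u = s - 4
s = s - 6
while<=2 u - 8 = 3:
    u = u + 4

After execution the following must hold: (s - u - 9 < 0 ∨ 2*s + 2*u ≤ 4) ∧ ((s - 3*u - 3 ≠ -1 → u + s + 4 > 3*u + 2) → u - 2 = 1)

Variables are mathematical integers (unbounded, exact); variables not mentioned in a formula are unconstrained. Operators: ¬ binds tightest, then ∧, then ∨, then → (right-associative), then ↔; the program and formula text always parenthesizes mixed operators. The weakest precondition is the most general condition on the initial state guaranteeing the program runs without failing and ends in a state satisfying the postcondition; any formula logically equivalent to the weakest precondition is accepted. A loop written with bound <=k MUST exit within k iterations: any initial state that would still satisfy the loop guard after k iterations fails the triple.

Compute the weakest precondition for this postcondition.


Working backward. After the program, the postcondition (s - u - 9 < 0 ∨ 2*s + 2*u ≤ 4) ∧ ((s - 3*u - 3 ≠ -1 → u + s + 4 > 3*u + 2) → u - 2 = 1) must hold; in canonical form it is (s < u + 9 ∨ 2*s + 2*u ≤ 4) ∧ ((s ≠ 3*u + 2 → s > 2*u - 2) → u = 3).
Before the loop (bound <=2), unroll the exhaustion recursion (WP_0 = exit-now case; WP_j = one more guarded iteration, up to j = 2):
  WP_0: (¬(u = 11)) ∧ (s < u + 9 ∨ 2*s + 2*u ≤ 4) ∧ ((s ≠ 3*u + 2 → s > 2*u - 2) → u = 3)
  WP_1: (u = 11 → ((¬(u = 7)) ∧ (s < u + 13 ∨ 2*s + 2*u ≤ -4) ∧ ((s ≠ 3*u + 14 → s > 2*u + 6) → u = -1))) ∧ ((¬(u = 11)) → ((s < u + 9 ∨ 2*s + 2*u ≤ 4) ∧ ((s ≠ 3*u + 2 → s > 2*u - 2) → u = 3)))
  WP_2: (u = 11 → ((u = 7 → ((¬(u = 3)) ∧ (s < u + 17 ∨ 2*s + 2*u ≤ -12) ∧ ((s ≠ 3*u + 26 → s > 2*u + 14) → u = -5))) ∧ ((¬(u = 7)) → ((s < u + 13 ∨ 2*s + 2*u ≤ -4) ∧ ((s ≠ 3*u + 14 → s > 2*u + 6) → u = -1))))) ∧ ((¬(u = 11)) → ((s < u + 9 ∨ 2*s + 2*u ≤ 4) ∧ ((s ≠ 3*u + 2 → s > 2*u - 2) → u = 3)))
So before the loop: (u = 11 → ((u = 7 → ((¬(u = 3)) ∧ (s < u + 17 ∨ 2*s + 2*u ≤ -12) ∧ ((s ≠ 3*u + 26 → s > 2*u + 14) → u = -5))) ∧ ((¬(u = 7)) → ((s < u + 13 ∨ 2*s + 2*u ≤ -4) ∧ ((s ≠ 3*u + 14 → s > 2*u + 6) → u = -1))))) ∧ ((¬(u = 11)) → ((s < u + 9 ∨ 2*s + 2*u ≤ 4) ∧ ((s ≠ 3*u + 2 → s > 2*u - 2) → u = 3)))
Before s := s - 6: (u = 11 → ((u = 7 → ((¬(u = 3)) ∧ (s < u + 23 ∨ 2*s + 2*u ≤ 0) ∧ ((s ≠ 3*u + 32 → s > 2*u + 20) → u = -5))) ∧ ((¬(u = 7)) → ((s < u + 19 ∨ 2*s + 2*u ≤ 8) ∧ ((s ≠ 3*u + 20 → s > 2*u + 12) → u = -1))))) ∧ ((¬(u = 11)) → ((s < u + 15 ∨ 2*s + 2*u ≤ 16) ∧ ((s ≠ 3*u + 8 → s > 2*u + 4) → u = 3)))
Before u := s - 4: (s = 15 → ((s = 11 → ((¬(s = 7)) ∧ ((2*s ≠ -20 → s < -12) → s = -1))) ∧ ((¬(s = 11)) → ((2*s ≠ -8 → s < -4) → s = 3)))) ∧ ((¬(s = 15)) → ((2*s ≠ 4 → s < 4) → s = 7))
Answer: WP = (s = 15 → ((s = 11 → ((¬(s = 7)) ∧ ((2*s ≠ -20 → s < -12) → s = -1))) ∧ ((¬(s = 11)) → ((2*s ≠ -8 → s < -4) → s = 3)))) ∧ ((¬(s = 15)) → ((2*s ≠ 4 → s < 4) → s = 7))


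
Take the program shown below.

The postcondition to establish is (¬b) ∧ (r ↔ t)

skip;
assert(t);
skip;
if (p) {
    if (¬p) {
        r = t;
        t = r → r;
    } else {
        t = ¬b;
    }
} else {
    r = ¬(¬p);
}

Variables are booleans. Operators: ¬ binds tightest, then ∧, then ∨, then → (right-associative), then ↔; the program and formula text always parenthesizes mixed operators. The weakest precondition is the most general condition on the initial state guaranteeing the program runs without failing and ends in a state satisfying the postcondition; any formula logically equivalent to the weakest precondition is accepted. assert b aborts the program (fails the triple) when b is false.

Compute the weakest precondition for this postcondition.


Working backward. After the program, (¬b) ∧ (r ↔ t) must hold.
Then branch requires ((¬p) → ((¬b) ∧ t)) ∧ (p → ((¬b) ∧ (r ↔ (¬b)))); else branch requires (¬b) ∧ (p ↔ t).
Before the if: (p → (((¬p) → ((¬b) ∧ t)) ∧ (p → ((¬b) ∧ (r ↔ (¬b)))))) ∧ ((¬p) → ((¬b) ∧ (p ↔ t)))
Before skip: (p → (((¬p) → ((¬b) ∧ t)) ∧ (p → ((¬b) ∧ (r ↔ (¬b)))))) ∧ ((¬p) → ((¬b) ∧ (p ↔ t)))
Before assert t: t ∧ (p → (((¬p) → ((¬b) ∧ t)) ∧ (p → ((¬b) ∧ (r ↔ (¬b)))))) ∧ ((¬p) → ((¬b) ∧ (p ↔ t)))
Before skip: t ∧ (p → (((¬p) → ((¬b) ∧ t)) ∧ (p → ((¬b) ∧ (r ↔ (¬b)))))) ∧ ((¬p) → ((¬b) ∧ (p ↔ t)))
Answer: WP = t ∧ (p → (((¬p) → ((¬b) ∧ t)) ∧ (p → ((¬b) ∧ (r ↔ (¬b)))))) ∧ ((¬p) → ((¬b) ∧ (p ↔ t)))


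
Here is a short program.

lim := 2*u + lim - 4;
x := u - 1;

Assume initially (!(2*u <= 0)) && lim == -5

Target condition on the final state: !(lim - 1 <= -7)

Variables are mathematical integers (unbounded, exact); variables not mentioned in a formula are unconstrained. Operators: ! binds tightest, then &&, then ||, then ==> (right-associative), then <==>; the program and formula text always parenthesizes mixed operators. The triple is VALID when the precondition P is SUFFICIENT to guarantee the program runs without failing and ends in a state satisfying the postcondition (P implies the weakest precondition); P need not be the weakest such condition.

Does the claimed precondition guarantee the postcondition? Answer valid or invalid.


Working backward. After the program, the postcondition !(lim - 1 <= -7) must hold; in canonical form it is !(lim <= -6).
Before x := u - 1: !(lim <= -6)
Before lim := 2*u + lim - 4: !(lim + 2*u <= -2)
The weakest precondition is !(lim + 2*u <= -2).
Check whether (!(2*u <= 0)) && lim == -5 implies it.
Countermodel: at the initial state lim = -5, u = 1, the precondition holds but the weakest precondition fails.
Answer: invalid


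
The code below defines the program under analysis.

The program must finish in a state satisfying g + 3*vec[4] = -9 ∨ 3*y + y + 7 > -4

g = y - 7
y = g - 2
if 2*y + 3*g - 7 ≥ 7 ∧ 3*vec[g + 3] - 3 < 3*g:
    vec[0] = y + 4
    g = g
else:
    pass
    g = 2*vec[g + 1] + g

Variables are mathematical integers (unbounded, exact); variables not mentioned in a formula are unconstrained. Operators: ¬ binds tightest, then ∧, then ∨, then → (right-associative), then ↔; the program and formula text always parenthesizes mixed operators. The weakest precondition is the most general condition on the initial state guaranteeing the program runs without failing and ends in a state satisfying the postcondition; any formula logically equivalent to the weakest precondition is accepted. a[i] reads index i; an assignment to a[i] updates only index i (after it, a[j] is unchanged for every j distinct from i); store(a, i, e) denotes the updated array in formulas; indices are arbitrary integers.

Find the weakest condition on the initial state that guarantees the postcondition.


Working backward. After the program, the postcondition g + 3*vec[4] = -9 ∨ 3*y + y + 7 > -4 must hold; in canonical form it is 3*vec[4] + g = -9 ∨ 4*y > -11.
Then branch requires 3*vec[4] + g = -9 ∨ 4*y > -11; else branch requires 2*vec[g + 1] + 3*vec[4] + g = -9 ∨ 4*y > -11.
Before the if: ((3*g + 2*y ≥ 14 ∧ 3*vec[g + 3] < 3*g + 3) → (3*vec[4] + g = -9 ∨ 4*y > -11)) ∧ ((¬(3*g + 2*y ≥ 14 ∧ 3*vec[g + 3] < 3*g + 3)) → (2*vec[g + 1] + 3*vec[4] + g = -9 ∨ 4*y > -11))
Before y := g - 2: ((5*g ≥ 18 ∧ 3*vec[g + 3] < 3*g + 3) → (3*vec[4] + g = -9 ∨ 4*g > -3)) ∧ ((¬(5*g ≥ 18 ∧ 3*vec[g + 3] < 3*g + 3)) → (2*vec[g + 1] + 3*vec[4] + g = -9 ∨ 4*g > -3))
Before g := y - 7: ((5*y ≥ 53 ∧ 3*vec[y - 4] < 3*y - 18) → (3*vec[4] + y = -2 ∨ 4*y > 25)) ∧ ((¬(5*y ≥ 53 ∧ 3*vec[y - 4] < 3*y - 18)) → (3*vec[4] + 2*vec[y - 6] + y = -2 ∨ 4*y > 25))
Answer: WP = ((5*y ≥ 53 ∧ 3*vec[y - 4] < 3*y - 18) → (3*vec[4] + y = -2 ∨ 4*y > 25)) ∧ ((¬(5*y ≥ 53 ∧ 3*vec[y - 4] < 3*y - 18)) → (3*vec[4] + 2*vec[y - 6] + y = -2 ∨ 4*y > 25))


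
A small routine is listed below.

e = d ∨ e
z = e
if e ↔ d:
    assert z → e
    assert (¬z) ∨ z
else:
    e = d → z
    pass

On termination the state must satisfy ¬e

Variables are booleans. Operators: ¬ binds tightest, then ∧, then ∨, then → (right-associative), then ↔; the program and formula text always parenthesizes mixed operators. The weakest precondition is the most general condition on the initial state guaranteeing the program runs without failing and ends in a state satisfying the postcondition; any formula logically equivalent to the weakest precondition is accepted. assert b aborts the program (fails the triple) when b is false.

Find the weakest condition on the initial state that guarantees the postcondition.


Working backward. After the program, ¬e must hold.
Then branch requires (z → e) ∧ (¬e); else branch requires ¬(d → z).
Before the if: ((e ↔ d) → ((z → e) ∧ (¬e))) ∧ ((¬(e ↔ d)) → (¬(d → z)))
Before z := e: ((e ↔ d) → (¬e)) ∧ ((¬(e ↔ d)) → (¬(d → e)))
Before e := d ∨ e: (((d ∨ e) ↔ d) → (¬(d ∨ e))) ∧ ((¬((d ∨ e) ↔ d)) → (¬(d → (d ∨ e))))
Answer: WP = (((d ∨ e) ↔ d) → (¬(d ∨ e))) ∧ ((¬((d ∨ e) ↔ d)) → (¬(d → (d ∨ e))))


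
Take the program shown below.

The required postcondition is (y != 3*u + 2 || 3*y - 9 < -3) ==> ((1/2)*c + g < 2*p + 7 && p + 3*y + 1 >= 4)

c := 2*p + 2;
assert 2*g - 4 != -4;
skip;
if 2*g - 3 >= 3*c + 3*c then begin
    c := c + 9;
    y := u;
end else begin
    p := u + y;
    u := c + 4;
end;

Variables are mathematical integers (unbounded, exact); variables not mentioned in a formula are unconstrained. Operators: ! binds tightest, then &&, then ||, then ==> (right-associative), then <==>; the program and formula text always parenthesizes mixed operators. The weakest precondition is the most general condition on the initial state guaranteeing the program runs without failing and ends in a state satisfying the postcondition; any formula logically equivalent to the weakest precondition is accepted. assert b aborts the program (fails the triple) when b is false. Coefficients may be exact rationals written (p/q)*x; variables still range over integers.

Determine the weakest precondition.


Working backward. After the program, the postcondition (y != 3*u + 2 || 3*y - 9 < -3) ==> ((1/2)*c + g < 2*p + 7 && p + 3*y + 1 >= 4) must hold; in canonical form it is (y != 3*u + 2 || 3*y < 6) ==> ((1/2)*c + g < 2*p + 7 && p + 3*y >= 3).
Then branch requires (2*u != -2 || 3*u < 6) ==> ((1/2)*c + g < 2*p + 5/2 && p + 3*u >= 3); else branch requires (y != 3*c + 14 || 3*y < 6) ==> ((1/2)*c + g < 2*u + 2*y + 7 && u + 4*y >= 3).
Before the if: (2*g >= 6*c + 3 ==> ((2*u != -2 || 3*u < 6) ==> ((1/2)*c + g < 2*p + 5/2 && p + 3*u >= 3))) && ((!(2*g >= 6*c + 3)) ==> ((y != 3*c + 14 || 3*y < 6) ==> ((1/2)*c + g < 2*u + 2*y + 7 && u + 4*y >= 3)))
Before skip: (2*g >= 6*c + 3 ==> ((2*u != -2 || 3*u < 6) ==> ((1/2)*c + g < 2*p + 5/2 && p + 3*u >= 3))) && ((!(2*g >= 6*c + 3)) ==> ((y != 3*c + 14 || 3*y < 6) ==> ((1/2)*c + g < 2*u + 2*y + 7 && u + 4*y >= 3)))
Before assert 2*g - 4 != -4: 2*g != 0 && (2*g >= 6*c + 3 ==> ((2*u != -2 || 3*u < 6) ==> ((1/2)*c + g < 2*p + 5/2 && p + 3*u >= 3))) && ((!(2*g >= 6*c + 3)) ==> ((y != 3*c + 14 || 3*y < 6) ==> ((1/2)*c + g < 2*u + 2*y + 7 && u + 4*y >= 3)))
Before c := 2*p + 2: 2*g != 0 && (2*g >= 12*p + 15 ==> ((2*u != -2 || 3*u < 6) ==> (g < p + 3/2 && p + 3*u >= 3))) && ((!(2*g >= 12*p + 15)) ==> ((y != 6*p + 20 || 3*y < 6) ==> (g + p < 2*u + 2*y + 6 && u + 4*y >= 3)))
Answer: WP = 2*g != 0 && (2*g >= 12*p + 15 ==> ((2*u != -2 || 3*u < 6) ==> (g < p + 3/2 && p + 3*u >= 3))) && ((!(2*g >= 12*p + 15)) ==> ((y != 6*p + 20 || 3*y < 6) ==> (g + p < 2*u + 2*y + 6 && u + 4*y >= 3)))


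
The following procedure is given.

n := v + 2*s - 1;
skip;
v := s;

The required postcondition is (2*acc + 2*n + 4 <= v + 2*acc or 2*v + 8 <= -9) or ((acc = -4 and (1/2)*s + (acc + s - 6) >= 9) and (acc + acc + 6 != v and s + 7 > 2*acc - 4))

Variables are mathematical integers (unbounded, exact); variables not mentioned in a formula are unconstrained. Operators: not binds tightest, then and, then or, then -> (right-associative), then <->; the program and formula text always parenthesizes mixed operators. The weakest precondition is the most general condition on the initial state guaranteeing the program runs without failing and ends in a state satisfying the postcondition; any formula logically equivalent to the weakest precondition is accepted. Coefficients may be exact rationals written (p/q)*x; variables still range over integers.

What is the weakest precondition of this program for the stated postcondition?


Working backward. After the program, the postcondition (2*acc + 2*n + 4 <= v + 2*acc or 2*v + 8 <= -9) or ((acc = -4 and (1/2)*s + (acc + s - 6) >= 9) and (acc + acc + 6 != v and s + 7 > 2*acc - 4)) must hold; in canonical form it is 2*n <= v - 4 or 2*v <= -17 or (acc = -4 and acc + (3/2)*s >= 15 and 2*acc != v - 6 and s > 2*acc - 11).
Before v := s: 2*n <= s - 4 or 2*s <= -17 or (acc = -4 and acc + (3/2)*s >= 15 and 2*acc != s - 6 and s > 2*acc - 11)
Before skip: 2*n <= s - 4 or 2*s <= -17 or (acc = -4 and acc + (3/2)*s >= 15 and 2*acc != s - 6 and s > 2*acc - 11)
Before n := v + 2*s - 1: 3*s + 2*v <= -2 or 2*s <= -17 or (acc = -4 and acc + (3/2)*s >= 15 and 2*acc != s - 6 and s > 2*acc - 11)
Answer: WP = 3*s + 2*v <= -2 or 2*s <= -17 or (acc = -4 and acc + (3/2)*s >= 15 and 2*acc != s - 6 and s > 2*acc - 11)
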